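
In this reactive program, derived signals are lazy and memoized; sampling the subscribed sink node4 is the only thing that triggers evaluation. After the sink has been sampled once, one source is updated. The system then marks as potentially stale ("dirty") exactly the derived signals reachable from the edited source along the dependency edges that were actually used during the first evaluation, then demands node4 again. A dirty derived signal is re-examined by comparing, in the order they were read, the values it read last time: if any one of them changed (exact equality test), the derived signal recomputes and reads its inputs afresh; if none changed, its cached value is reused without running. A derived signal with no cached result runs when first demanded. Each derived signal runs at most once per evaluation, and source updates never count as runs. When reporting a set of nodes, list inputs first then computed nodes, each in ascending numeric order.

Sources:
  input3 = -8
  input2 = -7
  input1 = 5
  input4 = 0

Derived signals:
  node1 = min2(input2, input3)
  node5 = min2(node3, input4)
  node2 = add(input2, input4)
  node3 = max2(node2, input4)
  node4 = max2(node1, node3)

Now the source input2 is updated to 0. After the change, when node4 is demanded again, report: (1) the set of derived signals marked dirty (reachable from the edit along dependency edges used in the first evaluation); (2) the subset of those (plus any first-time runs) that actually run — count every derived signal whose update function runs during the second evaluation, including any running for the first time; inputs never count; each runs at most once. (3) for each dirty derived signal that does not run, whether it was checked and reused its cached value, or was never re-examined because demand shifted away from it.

The edit dirties: node1, node2, node3, node4.
3 derived signals run: node1, node2, node3.
Cache hits after checking: node4.
Note where the cutoff bites: node4 is checked, finds nothing changed, and keeps its cache.

First demand of the output computes:
  node1 = min2(-7, -8) = -8
  node2 = add(-7, 0) = -7
  node3 = max2(-7, 0) = 0
  node4 = max2(-8, 0) = 0

After the edit, cleaning proceeds:
  node1: a read changed (input2 -7->0) — executes, giving -8 — identical to its old value.
  node2: a read changed (input2 -7->0) — executes, giving 0.
  node3: a read changed (node2 -7->0) — executes, giving 0 — identical to its old value.
  node4: dirty, but its reads are unchanged (node1 unchanged, node3 unchanged); cached 0 stands.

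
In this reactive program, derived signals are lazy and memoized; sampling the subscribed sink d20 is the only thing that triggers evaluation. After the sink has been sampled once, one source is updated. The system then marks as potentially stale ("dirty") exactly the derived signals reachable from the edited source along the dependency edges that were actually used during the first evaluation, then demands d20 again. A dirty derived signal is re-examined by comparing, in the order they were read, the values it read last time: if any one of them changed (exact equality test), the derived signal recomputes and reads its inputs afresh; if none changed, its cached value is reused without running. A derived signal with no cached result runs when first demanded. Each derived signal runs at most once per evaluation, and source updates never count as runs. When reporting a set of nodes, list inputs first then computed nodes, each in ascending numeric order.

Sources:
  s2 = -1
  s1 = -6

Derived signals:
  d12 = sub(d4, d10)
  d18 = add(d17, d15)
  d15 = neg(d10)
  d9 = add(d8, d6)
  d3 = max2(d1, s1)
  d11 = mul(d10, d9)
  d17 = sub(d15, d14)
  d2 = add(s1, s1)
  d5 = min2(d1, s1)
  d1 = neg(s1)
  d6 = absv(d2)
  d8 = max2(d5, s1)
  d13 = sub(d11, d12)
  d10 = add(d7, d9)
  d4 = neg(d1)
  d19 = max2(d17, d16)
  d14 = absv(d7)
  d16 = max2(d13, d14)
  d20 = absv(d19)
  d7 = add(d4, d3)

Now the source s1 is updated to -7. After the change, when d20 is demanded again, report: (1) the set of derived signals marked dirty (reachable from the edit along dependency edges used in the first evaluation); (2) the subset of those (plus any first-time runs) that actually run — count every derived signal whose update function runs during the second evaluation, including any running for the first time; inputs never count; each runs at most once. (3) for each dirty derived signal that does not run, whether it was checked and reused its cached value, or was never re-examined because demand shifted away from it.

First demand of the output computes:
  d1 = neg(-6) = 6
  d2 = add(-6, -6) = -12
  d3 = max2(6, -6) = 6
  d4 = neg(6) = -6
  d5 = min2(6, -6) = -6
  d6 = absv(-12) = 12
  d7 = add(-6, 6) = 0
  d8 = max2(-6, -6) = -6
  d9 = add(-6, 12) = 6
  d10 = add(0, 6) = 6
  d11 = mul(6, 6) = 36
  d12 = sub(-6, 6) = -12
  d13 = sub(36, -12) = 48
  d14 = absv(0) = 0
  d15 = neg(6) = -6
  d16 = max2(48, 0) = 48
  d17 = sub(-6, 0) = -6
  d19 = max2(-6, 48) = 48
  d20 = absv(48) = 48

After the edit, cleaning proceeds:
  d1: a read changed (s1 -6->-7) — executes, giving 7.
  d2: a read changed (s1 -6->-7; s1 -6->-7) — executes, giving -14.
  d3: a read changed (d1 6->7; s1 -6->-7) — executes, giving 7.
  d4: a read changed (d1 6->7) — executes, giving -7.
  d5: a read changed (d1 6->7; s1 -6->-7) — executes, giving -7.
  d6: a read changed (d2 -12->-14) — executes, giving 14.
  d7: a read changed (d4 -6->-7; d3 6->7) — executes, giving 0 — identical to its old value.
  d8: a read changed (d5 -6->-7; s1 -6->-7) — executes, giving -7.
  d9: a read changed (d8 -6->-7; d6 12->14) — executes, giving 7.
  d10: a read changed (d9 6->7) — executes, giving 7.
  d11: a read changed (d10 6->7; d9 6->7) — executes, giving 49.
  d12: a read changed (d4 -6->-7; d10 6->7) — executes, giving -14.
  d13: a read changed (d11 36->49; d12 -12->-14) — executes, giving 63.
  d14: dirty, but its reads are unchanged (d7 unchanged); cached 0 stands.
  d15: a read changed (d10 6->7) — executes, giving -7.
  d16: a read changed (d13 48->63) — executes, giving 63.
  d17: a read changed (d15 -6->-7) — executes, giving -7.
  d19: a read changed (d17 -6->-7; d16 48->63) — executes, giving 63.
  d20: a read changed (d19 48->63) — executes, giving 63.

Note where the cutoff bites: d14 is checked, finds nothing changed, and keeps its cache.

The edit dirties: d1, d2, d3, d4, d5, d6, d7, d8, d9, d10, d11, d12, d13, d14, d15, d16, d17, d19, d20.
18 derived signals run: d1, d2, d3, d4, d5, d6, d7, d8, d9, d10, d11, d12, d13, d15, d16, d17, d19, d20.
Cache hits after checking: d14.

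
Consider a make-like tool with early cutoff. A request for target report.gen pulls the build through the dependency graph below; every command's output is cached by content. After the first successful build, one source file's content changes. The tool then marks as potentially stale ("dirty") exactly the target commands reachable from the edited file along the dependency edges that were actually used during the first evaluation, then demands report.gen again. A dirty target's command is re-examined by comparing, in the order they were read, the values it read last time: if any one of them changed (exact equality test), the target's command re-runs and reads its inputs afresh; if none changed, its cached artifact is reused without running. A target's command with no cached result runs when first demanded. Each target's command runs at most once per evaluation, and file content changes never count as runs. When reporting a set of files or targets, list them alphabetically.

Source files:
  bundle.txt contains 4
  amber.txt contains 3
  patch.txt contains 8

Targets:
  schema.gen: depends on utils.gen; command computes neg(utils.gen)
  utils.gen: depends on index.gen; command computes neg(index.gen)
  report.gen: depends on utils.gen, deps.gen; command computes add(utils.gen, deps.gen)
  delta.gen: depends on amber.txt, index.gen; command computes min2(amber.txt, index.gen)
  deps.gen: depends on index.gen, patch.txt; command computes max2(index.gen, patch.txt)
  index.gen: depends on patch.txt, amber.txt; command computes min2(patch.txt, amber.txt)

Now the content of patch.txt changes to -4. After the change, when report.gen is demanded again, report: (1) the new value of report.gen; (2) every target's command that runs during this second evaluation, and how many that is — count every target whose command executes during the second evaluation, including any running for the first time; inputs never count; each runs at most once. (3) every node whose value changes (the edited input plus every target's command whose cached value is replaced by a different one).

First demand of the output computes:
  index.gen = min2(8, 3) = 3
  deps.gen = max2(3, 8) = 8
  utils.gen = neg(3) = -3
  report.gen = add(-3, 8) = 5

After the edit, cleaning proceeds:
  index.gen: a read changed (patch.txt 8->-4) — executes, giving -4.
  deps.gen: a read changed (index.gen 3->-4; patch.txt 8->-4) — executes, giving -4.
  utils.gen: a read changed (index.gen 3->-4) — executes, giving 4.
  report.gen: a read changed (utils.gen -3->4; deps.gen 8->-4) — executes, giving 0.

Demanding report.gen again yields 0.
4 target commands run: deps.gen, index.gen, report.gen, utils.gen.
The nodes whose values change: deps.gen, index.gen, patch.txt, report.gen, utils.gen.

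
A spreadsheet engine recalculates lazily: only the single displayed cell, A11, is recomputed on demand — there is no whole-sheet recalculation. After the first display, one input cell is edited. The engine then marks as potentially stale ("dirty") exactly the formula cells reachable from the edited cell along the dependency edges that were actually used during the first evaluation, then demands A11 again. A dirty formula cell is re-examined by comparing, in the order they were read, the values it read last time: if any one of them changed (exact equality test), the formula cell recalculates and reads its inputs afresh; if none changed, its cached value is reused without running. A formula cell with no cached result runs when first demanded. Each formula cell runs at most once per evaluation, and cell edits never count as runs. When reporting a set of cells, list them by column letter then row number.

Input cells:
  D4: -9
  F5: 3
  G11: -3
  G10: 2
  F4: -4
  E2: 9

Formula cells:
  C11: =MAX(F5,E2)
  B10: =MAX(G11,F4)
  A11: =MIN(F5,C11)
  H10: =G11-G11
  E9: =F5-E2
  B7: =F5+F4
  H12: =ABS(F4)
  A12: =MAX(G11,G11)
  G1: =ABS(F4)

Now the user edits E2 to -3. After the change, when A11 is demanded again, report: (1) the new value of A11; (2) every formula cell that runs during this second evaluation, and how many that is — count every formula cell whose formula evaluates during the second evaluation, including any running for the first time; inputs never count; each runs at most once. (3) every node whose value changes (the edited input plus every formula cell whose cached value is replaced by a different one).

New value of A11: 3.
Formula cells that run: A11, C11 — 2 in total.
Values that change: C11, E2.

First evaluation (everything demanded from the output):
  C11 = MAX(3, 9) = 9
  A11 = MIN(3, 9) = 3

Propagation after the edit:
  C11: runs — E2 9->-3; result 3.
  A11: runs — C11 9->3; result 3 (same value as before).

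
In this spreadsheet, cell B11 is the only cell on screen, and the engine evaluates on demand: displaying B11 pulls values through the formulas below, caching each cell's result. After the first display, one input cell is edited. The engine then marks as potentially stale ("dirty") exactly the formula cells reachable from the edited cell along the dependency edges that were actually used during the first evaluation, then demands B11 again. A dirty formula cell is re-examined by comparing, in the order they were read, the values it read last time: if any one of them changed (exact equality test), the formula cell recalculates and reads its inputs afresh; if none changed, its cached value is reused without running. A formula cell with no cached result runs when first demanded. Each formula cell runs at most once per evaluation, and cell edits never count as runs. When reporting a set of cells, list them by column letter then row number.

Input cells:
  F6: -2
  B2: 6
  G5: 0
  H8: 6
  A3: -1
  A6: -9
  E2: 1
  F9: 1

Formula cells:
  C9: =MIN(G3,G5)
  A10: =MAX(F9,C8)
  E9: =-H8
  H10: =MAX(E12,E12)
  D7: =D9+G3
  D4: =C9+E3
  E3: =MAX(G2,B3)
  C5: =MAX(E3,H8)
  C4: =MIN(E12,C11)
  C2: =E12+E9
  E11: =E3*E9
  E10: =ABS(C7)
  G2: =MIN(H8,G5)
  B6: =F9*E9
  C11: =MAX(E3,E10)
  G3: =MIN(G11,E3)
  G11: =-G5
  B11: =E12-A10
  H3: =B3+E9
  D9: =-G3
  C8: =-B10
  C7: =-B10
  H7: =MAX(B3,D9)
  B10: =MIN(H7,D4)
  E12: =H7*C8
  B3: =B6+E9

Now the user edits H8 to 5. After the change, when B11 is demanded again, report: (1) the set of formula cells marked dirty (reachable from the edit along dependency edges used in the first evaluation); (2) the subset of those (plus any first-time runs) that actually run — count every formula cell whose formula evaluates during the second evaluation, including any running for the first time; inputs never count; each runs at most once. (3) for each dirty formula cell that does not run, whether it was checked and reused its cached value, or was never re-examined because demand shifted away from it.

Dirty set: A10, B3, B6, B10, B11, C8, C9, D4, D9, E3, E9, E12, G2, G3, H7.
Run set: B3, B6, E3, E9, G2, H7 (6 run).
Re-examined without running (cache reused): A10, B10, B11, C8, C9, D4, D9, E12, G3.
The important point: at G3 every value read last time is unchanged, so the dirty flag clears without a run.

Initial pass — values computed on the first demand:
  E9 = -(6) = -6
  B6 = 1 * -6 = -6
  B3 = -6 + -6 = -12
  G2 = MIN(6, 0) = 0
  E3 = MAX(0, -12) = 0
  G11 = -(0) = 0
  G3 = MIN(0, 0) = 0
  C9 = MIN(0, 0) = 0
  D4 = 0 + 0 = 0
  D9 = -(0) = 0
  H7 = MAX(-12, 0) = 0
  B10 = MIN(0, 0) = 0
  C8 = -(0) = 0
  A10 = MAX(1, 0) = 1
  E12 = 0 * 0 = 0
  B11 = 0 - 1 = -1

Second demand — change propagation:
  E9: re-runs because H8 6->5; new result -5.
  B6: re-runs because E9 -6->-5; new result -5.
  B3: re-runs because B6 -6->-5; E9 -6->-5; new result -10.
  G2: re-runs because H8 6->5; new result 0 (unchanged).
  E3: re-runs because B3 -12->-10; new result 0 (unchanged).
  G3: re-examined; everything it read last time is the same (G11 unchanged, E3 unchanged) — cache 0 kept, no run.
  C9: re-examined; everything it read last time is the same (G3 unchanged, G5 unchanged) — cache 0 kept, no run.
  D4: re-examined; everything it read last time is the same (C9 unchanged, E3 unchanged) — cache 0 kept, no run.
  D9: re-examined; everything it read last time is the same (G3 unchanged) — cache 0 kept, no run.
  H7: re-runs because B3 -12->-10; new result 0 (unchanged).
  B10: re-examined; everything it read last time is the same (H7 unchanged, D4 unchanged) — cache 0 kept, no run.
  C8: re-examined; everything it read last time is the same (B10 unchanged) — cache 0 kept, no run.
  A10: re-examined; everything it read last time is the same (F9 unchanged, C8 unchanged) — cache 1 kept, no run.
  E12: re-examined; everything it read last time is the same (H7 unchanged, C8 unchanged) — cache 0 kept, no run.
  B11: re-examined; everything it read last time is the same (E12 unchanged, A10 unchanged) — cache -1 kept, no run.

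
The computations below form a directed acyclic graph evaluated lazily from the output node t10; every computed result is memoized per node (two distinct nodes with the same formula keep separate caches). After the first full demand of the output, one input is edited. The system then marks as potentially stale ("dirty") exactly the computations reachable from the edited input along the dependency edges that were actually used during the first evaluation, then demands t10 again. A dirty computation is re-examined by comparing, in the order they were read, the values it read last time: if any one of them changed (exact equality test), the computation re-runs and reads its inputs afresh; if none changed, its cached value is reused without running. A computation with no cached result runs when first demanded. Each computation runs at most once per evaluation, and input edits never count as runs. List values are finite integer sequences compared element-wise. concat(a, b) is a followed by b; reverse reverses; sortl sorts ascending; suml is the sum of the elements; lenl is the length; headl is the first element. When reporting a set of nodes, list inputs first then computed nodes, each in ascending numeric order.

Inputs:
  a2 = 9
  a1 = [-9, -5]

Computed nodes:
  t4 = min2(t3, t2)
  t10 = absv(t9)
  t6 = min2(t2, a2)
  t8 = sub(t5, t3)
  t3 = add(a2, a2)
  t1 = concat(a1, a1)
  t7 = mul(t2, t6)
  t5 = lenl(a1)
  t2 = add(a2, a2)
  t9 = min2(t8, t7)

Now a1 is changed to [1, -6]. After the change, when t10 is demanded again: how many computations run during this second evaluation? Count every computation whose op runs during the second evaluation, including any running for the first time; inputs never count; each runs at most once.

First demand of the output computes:
  t2 = add(9, 9) = 18
  t3 = add(9, 9) = 18
  t5 = lenl([-9, -5]) = 2
  t6 = min2(18, 9) = 9
  t7 = mul(18, 9) = 162
  t8 = sub(2, 18) = -16
  t9 = min2(-16, 162) = -16
  t10 = absv(-16) = 16

After the edit, cleaning proceeds:
  t5: a read changed (a1 [-9, -5]->[1, -6]) — executes, giving 2 — identical to its old value.
  t8: dirty, but its reads are unchanged (t5 unchanged, t3 unchanged); cached -16 stands.
  t9: dirty, but its reads are unchanged (t8 unchanged, t7 unchanged); cached -16 stands.
  t10: dirty, but its reads are unchanged (t9 unchanged); cached 16 stands.

Note the absorption at t5: it re-runs yet its value is the same, leaving the output's value untouched.

1 computations run: t5.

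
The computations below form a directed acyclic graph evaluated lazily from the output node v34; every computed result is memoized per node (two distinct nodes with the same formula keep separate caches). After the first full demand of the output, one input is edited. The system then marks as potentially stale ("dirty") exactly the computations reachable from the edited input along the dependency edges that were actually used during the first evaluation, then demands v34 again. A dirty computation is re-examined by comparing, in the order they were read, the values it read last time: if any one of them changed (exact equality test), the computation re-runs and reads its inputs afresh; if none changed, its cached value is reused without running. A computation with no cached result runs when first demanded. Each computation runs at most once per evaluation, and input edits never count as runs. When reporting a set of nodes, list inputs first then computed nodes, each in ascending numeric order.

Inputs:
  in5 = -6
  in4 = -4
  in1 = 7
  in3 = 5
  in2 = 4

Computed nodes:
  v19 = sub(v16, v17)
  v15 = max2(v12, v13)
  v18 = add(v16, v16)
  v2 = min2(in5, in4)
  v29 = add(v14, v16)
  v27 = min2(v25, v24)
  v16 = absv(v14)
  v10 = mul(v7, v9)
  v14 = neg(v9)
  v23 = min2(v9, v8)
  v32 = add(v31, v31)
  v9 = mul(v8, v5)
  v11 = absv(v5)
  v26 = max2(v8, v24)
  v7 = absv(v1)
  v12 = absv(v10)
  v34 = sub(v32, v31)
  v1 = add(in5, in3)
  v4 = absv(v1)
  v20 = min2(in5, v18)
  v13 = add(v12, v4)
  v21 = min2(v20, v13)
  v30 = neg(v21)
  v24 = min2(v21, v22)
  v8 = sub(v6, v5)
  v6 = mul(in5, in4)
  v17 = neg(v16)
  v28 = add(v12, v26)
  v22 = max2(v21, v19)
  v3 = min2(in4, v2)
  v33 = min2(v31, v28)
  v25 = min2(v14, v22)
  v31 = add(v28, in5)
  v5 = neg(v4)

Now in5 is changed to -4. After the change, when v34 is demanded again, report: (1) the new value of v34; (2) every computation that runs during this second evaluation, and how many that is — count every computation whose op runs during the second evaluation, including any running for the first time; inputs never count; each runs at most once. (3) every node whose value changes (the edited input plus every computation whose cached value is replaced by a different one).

Demanding v34 again yields 30.
23 computations run: v1, v4, v6, v7, v8, v9, v10, v12, v13, v14, v16, v17, v18, v19, v20, v21, v22, v24, v26, v28, v31, v32, v34.
The nodes whose values change: in5, v1, v6, v8, v9, v10, v12, v13, v14, v16, v17, v18, v19, v20, v21, v22, v24, v26, v28, v31, v32, v34.
Note where the cutoff bites: v5 is checked, finds nothing changed, and keeps its cache.

First demand of the output computes:
  v1 = add(-6, 5) = -1
  v4 = absv(-1) = 1
  v5 = neg(1) = -1
  v6 = mul(-6, -4) = 24
  v7 = absv(-1) = 1
  v8 = sub(24, -1) = 25
  v9 = mul(25, -1) = -25
  v10 = mul(1, -25) = -25
  v12 = absv(-25) = 25
  v13 = add(25, 1) = 26
  v14 = neg(-25) = 25
  v16 = absv(25) = 25
  v17 = neg(25) = -25
  v18 = add(25, 25) = 50
  v19 = sub(25, -25) = 50
  v20 = min2(-6, 50) = -6
  v21 = min2(-6, 26) = -6
  v22 = max2(-6, 50) = 50
  v24 = min2(-6, 50) = -6
  v26 = max2(25, -6) = 25
  v28 = add(25, 25) = 50
  v31 = add(50, -6) = 44
  v32 = add(44, 44) = 88
  v34 = sub(88, 44) = 44

After the edit, cleaning proceeds:
  v1: a read changed (in5 -6->-4) — executes, giving 1.
  v4: a read changed (v1 -1->1) — executes, giving 1 — identical to its old value.
  v5: dirty, but its reads are unchanged (v4 unchanged); cached -1 stands.
  v6: a read changed (in5 -6->-4) — executes, giving 16.
  v7: a read changed (v1 -1->1) — executes, giving 1 — identical to its old value.
  v8: a read changed (v6 24->16) — executes, giving 17.
  v9: a read changed (v8 25->17) — executes, giving -17.
  v10: a read changed (v9 -25->-17) — executes, giving -17.
  v12: a read changed (v10 -25->-17) — executes, giving 17.
  v13: a read changed (v12 25->17) — executes, giving 18.
  v14: a read changed (v9 -25->-17) — executes, giving 17.
  v16: a read changed (v14 25->17) — executes, giving 17.
  v17: a read changed (v16 25->17) — executes, giving -17.
  v18: a read changed (v16 25->17; v16 25->17) — executes, giving 34.
  v19: a read changed (v16 25->17; v17 -25->-17) — executes, giving 34.
  v20: a read changed (in5 -6->-4; v18 50->34) — executes, giving -4.
  v21: a read changed (v20 -6->-4; v13 26->18) — executes, giving -4.
  v22: a read changed (v21 -6->-4; v19 50->34) — executes, giving 34.
  v24: a read changed (v21 -6->-4; v22 50->34) — executes, giving -4.
  v26: a read changed (v8 25->17; v24 -6->-4) — executes, giving 17.
  v28: a read changed (v12 25->17; v26 25->17) — executes, giving 34.
  v31: a read changed (v28 50->34; in5 -6->-4) — executes, giving 30.
  v32: a read changed (v31 44->30; v31 44->30) — executes, giving 60.
  v34: a read changed (v32 88->60; v31 44->30) — executes, giving 30.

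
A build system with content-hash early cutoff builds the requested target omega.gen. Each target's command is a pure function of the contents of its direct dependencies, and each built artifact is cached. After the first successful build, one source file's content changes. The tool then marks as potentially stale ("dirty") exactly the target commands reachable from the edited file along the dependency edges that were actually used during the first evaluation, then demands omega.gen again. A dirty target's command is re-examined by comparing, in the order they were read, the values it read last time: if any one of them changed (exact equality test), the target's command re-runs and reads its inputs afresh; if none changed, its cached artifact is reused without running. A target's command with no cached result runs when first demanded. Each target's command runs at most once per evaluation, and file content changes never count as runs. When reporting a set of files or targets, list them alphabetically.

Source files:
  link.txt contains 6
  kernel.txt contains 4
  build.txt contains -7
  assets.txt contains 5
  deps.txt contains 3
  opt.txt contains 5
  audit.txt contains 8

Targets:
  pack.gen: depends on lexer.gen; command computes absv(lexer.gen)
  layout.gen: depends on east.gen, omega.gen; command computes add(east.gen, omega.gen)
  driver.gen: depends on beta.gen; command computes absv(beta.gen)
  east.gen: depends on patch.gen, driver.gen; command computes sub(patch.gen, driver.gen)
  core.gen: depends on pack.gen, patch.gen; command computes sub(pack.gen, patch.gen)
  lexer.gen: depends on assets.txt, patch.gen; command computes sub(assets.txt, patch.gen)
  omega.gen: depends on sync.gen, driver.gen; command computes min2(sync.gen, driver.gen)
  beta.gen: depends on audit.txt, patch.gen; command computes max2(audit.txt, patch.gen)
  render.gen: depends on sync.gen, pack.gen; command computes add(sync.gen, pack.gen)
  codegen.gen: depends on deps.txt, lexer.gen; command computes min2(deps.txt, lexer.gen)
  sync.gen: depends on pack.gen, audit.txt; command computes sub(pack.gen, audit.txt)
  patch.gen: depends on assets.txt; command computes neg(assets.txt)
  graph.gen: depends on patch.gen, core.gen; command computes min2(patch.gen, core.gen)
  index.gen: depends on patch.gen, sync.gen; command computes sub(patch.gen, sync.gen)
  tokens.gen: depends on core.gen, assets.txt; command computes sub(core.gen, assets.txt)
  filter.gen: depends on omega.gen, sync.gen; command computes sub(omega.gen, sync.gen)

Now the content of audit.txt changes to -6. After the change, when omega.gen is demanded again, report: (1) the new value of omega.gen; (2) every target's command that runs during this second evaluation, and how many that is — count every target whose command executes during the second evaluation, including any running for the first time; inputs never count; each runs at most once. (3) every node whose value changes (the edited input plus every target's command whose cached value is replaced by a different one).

New value of omega.gen: 5.
Target commands that run: beta.gen, driver.gen, omega.gen, sync.gen — 4 in total.
Values that change: audit.txt, beta.gen, driver.gen, omega.gen, sync.gen.

First evaluation (everything demanded from the output):
  patch.gen = neg(5) = -5
  beta.gen = max2(8, -5) = 8
  driver.gen = absv(8) = 8
  lexer.gen = sub(5, -5) = 10
  pack.gen = absv(10) = 10
  sync.gen = sub(10, 8) = 2
  omega.gen = min2(2, 8) = 2

Propagation after the edit:
  beta.gen: runs — audit.txt 8->-6; result -5.
  driver.gen: runs — beta.gen 8->-5; result 5.
  sync.gen: runs — audit.txt 8->-6; result 16.
  omega.gen: runs — sync.gen 2->16; driver.gen 8->5; result 5.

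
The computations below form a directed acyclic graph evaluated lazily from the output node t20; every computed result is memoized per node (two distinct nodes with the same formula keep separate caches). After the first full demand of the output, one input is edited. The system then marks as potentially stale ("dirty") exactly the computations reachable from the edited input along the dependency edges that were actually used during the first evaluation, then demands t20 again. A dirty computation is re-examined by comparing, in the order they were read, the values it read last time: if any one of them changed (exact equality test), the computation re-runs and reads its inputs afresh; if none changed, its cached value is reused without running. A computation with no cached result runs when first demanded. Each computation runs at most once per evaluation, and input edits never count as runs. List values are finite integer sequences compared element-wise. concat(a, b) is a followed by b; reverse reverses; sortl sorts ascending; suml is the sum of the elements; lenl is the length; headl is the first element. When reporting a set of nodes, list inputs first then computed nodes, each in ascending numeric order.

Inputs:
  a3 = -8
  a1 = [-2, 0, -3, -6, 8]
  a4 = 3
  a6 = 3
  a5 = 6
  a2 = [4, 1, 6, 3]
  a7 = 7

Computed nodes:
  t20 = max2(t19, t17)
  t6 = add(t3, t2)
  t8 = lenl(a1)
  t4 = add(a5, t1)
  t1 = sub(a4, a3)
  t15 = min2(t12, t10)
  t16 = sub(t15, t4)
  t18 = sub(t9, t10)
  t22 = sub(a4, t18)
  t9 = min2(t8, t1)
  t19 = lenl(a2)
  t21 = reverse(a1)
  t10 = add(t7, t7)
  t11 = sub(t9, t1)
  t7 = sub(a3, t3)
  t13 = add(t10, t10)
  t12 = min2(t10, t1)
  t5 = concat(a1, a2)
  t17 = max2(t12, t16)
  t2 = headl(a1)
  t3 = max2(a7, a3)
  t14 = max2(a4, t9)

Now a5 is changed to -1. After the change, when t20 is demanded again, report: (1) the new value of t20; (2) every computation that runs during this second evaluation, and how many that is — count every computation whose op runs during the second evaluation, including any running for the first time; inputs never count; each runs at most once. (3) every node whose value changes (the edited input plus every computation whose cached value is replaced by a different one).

First demand of the output computes:
  t1 = sub(3, -8) = 11
  t3 = max2(7, -8) = 7
  t4 = add(6, 11) = 17
  t7 = sub(-8, 7) = -15
  t10 = add(-15, -15) = -30
  t12 = min2(-30, 11) = -30
  t15 = min2(-30, -30) = -30
  t16 = sub(-30, 17) = -47
  t17 = max2(-30, -47) = -30
  t19 = lenl([4, 1, 6, 3]) = 4
  t20 = max2(4, -30) = 4

After the edit, cleaning proceeds:
  t4: a read changed (a5 6->-1) — executes, giving 10.
  t16: a read changed (t4 17->10) — executes, giving -40.
  t17: a read changed (t16 -47->-40) — executes, giving -30 — identical to its old value.
  t20: dirty, but its reads are unchanged (t19 unchanged, t17 unchanged); cached 4 stands.

Note the absorption at t17: it re-runs yet its value is the same, leaving the output's value untouched.

Demanding t20 again yields 4.
3 computations run: t4, t16, t17.
The nodes whose values change: a5, t4, t16.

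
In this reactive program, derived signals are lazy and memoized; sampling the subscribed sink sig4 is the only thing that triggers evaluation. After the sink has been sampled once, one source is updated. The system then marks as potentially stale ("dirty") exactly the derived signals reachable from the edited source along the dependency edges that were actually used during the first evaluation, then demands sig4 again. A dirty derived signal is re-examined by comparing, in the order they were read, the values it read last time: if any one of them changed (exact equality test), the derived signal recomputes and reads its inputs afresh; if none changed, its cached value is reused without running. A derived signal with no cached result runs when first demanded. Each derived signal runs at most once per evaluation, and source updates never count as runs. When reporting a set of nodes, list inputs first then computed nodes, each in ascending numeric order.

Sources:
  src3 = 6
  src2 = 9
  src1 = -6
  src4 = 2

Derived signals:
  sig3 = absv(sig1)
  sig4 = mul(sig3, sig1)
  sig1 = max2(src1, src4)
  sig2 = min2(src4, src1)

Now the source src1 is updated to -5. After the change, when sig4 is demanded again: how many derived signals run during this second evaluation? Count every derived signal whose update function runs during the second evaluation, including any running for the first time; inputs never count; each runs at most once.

1 derived signals run: sig1.
Note the absorption at sig1: it re-runs yet its value is the same, leaving the output's value untouched.

First demand of the output computes:
  sig1 = max2(-6, 2) = 2
  sig3 = absv(2) = 2
  sig4 = mul(2, 2) = 4

After the edit, cleaning proceeds:
  sig1: a read changed (src1 -6->-5) — executes, giving 2 — identical to its old value.
  sig3: dirty, but its reads are unchanged (sig1 unchanged); cached 2 stands.
  sig4: dirty, but its reads are unchanged (sig3 unchanged, sig1 unchanged); cached 4 stands.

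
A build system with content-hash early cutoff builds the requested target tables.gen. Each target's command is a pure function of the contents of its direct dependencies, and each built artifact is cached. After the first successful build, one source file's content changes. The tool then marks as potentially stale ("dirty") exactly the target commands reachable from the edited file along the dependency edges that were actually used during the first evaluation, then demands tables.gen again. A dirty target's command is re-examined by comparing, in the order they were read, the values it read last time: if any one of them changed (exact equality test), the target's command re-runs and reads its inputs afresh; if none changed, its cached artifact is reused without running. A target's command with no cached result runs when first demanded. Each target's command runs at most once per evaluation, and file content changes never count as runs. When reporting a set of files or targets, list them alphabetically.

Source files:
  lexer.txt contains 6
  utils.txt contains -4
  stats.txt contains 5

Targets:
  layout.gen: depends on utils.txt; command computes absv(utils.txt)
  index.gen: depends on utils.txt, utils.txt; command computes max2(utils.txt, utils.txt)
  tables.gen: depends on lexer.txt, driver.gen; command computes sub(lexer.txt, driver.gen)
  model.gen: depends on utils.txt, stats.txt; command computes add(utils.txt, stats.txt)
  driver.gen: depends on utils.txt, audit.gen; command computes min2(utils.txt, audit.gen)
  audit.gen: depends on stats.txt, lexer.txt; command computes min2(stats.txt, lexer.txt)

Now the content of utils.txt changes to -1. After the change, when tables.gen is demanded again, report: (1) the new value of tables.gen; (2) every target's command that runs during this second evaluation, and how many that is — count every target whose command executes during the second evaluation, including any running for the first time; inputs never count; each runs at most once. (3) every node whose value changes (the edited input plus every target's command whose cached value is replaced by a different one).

New value of tables.gen: 7.
Target commands that run: driver.gen, tables.gen — 2 in total.
Values that change: driver.gen, tables.gen, utils.txt.

First evaluation (everything demanded from the output):
  audit.gen = min2(5, 6) = 5
  driver.gen = min2(-4, 5) = -4
  tables.gen = sub(6, -4) = 10

Propagation after the edit:
  driver.gen: runs — utils.txt -4->-1; result -1.
  tables.gen: runs — driver.gen -4->-1; result 7.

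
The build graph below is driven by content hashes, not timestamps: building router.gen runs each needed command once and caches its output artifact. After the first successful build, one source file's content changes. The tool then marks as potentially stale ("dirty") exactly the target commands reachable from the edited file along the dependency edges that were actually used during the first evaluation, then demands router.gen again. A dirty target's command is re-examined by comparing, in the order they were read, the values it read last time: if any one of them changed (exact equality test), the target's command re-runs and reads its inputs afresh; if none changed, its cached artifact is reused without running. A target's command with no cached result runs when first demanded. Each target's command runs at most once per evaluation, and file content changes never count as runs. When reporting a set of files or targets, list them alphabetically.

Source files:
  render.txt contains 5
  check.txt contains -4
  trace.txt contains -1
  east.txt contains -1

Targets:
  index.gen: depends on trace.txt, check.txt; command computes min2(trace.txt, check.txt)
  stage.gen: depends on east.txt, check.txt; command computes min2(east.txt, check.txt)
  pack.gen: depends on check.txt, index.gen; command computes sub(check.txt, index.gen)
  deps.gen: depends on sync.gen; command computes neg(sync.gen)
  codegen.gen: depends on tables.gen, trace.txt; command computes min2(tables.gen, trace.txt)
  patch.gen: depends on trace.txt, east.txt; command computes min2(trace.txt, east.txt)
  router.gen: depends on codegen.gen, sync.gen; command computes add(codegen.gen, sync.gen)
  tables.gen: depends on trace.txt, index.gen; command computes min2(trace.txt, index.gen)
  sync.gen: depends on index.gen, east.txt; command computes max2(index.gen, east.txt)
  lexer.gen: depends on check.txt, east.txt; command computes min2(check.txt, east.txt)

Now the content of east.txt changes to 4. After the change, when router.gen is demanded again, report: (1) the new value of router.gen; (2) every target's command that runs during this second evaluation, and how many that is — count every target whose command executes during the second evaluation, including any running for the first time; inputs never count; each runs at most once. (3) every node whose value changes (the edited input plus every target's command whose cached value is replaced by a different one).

router.gen now evaluates to 0.
Run set: router.gen, sync.gen (2 run).
Changed values: east.txt, router.gen, sync.gen.

Initial pass — values computed on the first demand:
  index.gen = min2(-1, -4) = -4
  sync.gen = max2(-4, -1) = -1
  tables.gen = min2(-1, -4) = -4
  codegen.gen = min2(-4, -1) = -4
  router.gen = add(-4, -1) = -5

Second demand — change propagation:
  sync.gen: re-runs because east.txt -1->4; new result 4.
  router.gen: re-runs because sync.gen -1->4; new result 0.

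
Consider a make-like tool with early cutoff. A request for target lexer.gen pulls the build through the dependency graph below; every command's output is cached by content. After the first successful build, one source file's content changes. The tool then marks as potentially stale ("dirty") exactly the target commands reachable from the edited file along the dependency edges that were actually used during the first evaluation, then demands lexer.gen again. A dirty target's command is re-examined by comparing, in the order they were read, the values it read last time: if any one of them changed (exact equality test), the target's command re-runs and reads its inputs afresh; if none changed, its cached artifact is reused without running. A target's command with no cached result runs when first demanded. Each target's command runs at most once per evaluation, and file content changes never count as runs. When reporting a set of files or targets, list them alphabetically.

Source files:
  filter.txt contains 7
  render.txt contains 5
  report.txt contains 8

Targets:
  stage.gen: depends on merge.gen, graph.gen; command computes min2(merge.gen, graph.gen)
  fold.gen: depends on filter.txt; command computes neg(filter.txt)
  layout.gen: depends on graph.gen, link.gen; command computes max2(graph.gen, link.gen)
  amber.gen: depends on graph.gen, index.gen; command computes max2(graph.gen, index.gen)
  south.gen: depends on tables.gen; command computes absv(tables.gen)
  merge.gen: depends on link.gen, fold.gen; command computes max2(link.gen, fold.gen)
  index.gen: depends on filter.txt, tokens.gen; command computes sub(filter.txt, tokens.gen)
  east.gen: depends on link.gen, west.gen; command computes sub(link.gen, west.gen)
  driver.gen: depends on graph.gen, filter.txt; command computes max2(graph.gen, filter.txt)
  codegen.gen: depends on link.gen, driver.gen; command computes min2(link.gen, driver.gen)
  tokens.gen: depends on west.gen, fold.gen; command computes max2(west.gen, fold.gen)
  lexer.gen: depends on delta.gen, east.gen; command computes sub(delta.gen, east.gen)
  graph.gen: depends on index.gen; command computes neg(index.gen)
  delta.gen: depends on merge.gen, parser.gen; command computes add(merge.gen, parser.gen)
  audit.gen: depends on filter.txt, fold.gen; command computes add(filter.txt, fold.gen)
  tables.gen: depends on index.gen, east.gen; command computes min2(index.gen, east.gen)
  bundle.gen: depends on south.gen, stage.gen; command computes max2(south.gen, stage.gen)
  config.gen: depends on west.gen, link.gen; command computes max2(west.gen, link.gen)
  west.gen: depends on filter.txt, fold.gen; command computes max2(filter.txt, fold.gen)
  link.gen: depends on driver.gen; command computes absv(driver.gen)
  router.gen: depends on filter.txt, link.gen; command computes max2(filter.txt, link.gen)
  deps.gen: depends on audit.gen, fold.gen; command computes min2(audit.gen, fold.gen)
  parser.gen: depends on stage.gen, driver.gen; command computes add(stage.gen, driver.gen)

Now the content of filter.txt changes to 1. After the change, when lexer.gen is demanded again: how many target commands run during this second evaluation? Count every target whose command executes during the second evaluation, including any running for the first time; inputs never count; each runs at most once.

12 target commands run: delta.gen, driver.gen, east.gen, fold.gen, index.gen, lexer.gen, link.gen, merge.gen, parser.gen, stage.gen, tokens.gen, west.gen.
Note where the cutoff bites: graph.gen is checked, finds nothing changed, and keeps its cache.

First demand of the output computes:
  fold.gen = neg(7) = -7
  west.gen = max2(7, -7) = 7
  tokens.gen = max2(7, -7) = 7
  index.gen = sub(7, 7) = 0
  graph.gen = neg(0) = 0
  driver.gen = max2(0, 7) = 7
  link.gen = absv(7) = 7
  east.gen = sub(7, 7) = 0
  merge.gen = max2(7, -7) = 7
  stage.gen = min2(7, 0) = 0
  parser.gen = add(0, 7) = 7
  delta.gen = add(7, 7) = 14
  lexer.gen = sub(14, 0) = 14

After the edit, cleaning proceeds:
  fold.gen: a read changed (filter.txt 7->1) — executes, giving -1.
  west.gen: a read changed (filter.txt 7->1; fold.gen -7->-1) — executes, giving 1.
  tokens.gen: a read changed (west.gen 7->1; fold.gen -7->-1) — executes, giving 1.
  index.gen: a read changed (filter.txt 7->1; tokens.gen 7->1) — executes, giving 0 — identical to its old value.
  graph.gen: dirty, but its reads are unchanged (index.gen unchanged); cached 0 stands.
  driver.gen: a read changed (filter.txt 7->1) — executes, giving 1.
  link.gen: a read changed (driver.gen 7->1) — executes, giving 1.
  east.gen: a read changed (link.gen 7->1; west.gen 7->1) — executes, giving 0 — identical to its old value.
  merge.gen: a read changed (link.gen 7->1; fold.gen -7->-1) — executes, giving 1.
  stage.gen: a read changed (merge.gen 7->1) — executes, giving 0 — identical to its old value.
  parser.gen: a read changed (driver.gen 7->1) — executes, giving 1.
  delta.gen: a read changed (merge.gen 7->1; parser.gen 7->1) — executes, giving 2.
  lexer.gen: a read changed (delta.gen 14->2) — executes, giving 2.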